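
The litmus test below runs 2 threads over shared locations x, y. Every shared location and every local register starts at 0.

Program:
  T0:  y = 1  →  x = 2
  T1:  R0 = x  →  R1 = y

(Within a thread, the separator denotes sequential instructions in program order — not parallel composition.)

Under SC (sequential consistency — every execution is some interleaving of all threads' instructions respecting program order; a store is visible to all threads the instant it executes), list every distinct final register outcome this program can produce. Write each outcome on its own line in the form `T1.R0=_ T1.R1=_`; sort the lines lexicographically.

outcome vector order: (T1.R0,T1.R1)
|SC outcomes| = 3

T1.R0=0 T1.R1=0
T1.R0=0 T1.R1=1
T1.R0=2 T1.R1=1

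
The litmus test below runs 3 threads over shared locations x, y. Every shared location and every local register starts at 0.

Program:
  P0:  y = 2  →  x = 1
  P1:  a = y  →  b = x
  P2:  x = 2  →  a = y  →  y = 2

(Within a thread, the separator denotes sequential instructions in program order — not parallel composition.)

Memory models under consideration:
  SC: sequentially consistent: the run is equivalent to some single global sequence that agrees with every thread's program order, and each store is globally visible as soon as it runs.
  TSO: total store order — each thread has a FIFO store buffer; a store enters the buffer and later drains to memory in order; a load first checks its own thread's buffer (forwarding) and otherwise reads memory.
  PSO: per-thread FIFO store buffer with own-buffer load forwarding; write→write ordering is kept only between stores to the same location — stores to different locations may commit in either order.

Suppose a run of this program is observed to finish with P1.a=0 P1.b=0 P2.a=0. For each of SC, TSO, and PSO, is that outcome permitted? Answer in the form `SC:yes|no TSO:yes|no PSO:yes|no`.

outcome vector order: (P1.a,P1.b,P2.a)
SC (11): 0/0/0; 0/0/2; 0/1/0; 0/1/2; 0/2/0; 0/2/2; 2/0/2; 2/1/0; 2/1/2; 2/2/0; 2/2/2
TSO (12): 0/0/0; 0/0/2; 0/1/0; 0/1/2; 0/2/0; 0/2/2; 2/0/0; 2/0/2; 2/1/0; 2/1/2; 2/2/0; 2/2/2
PSO (12): 0/0/0; 0/0/2; 0/1/0; 0/1/2; 0/2/0; 0/2/2; 2/0/0; 2/0/2; 2/1/0; 2/1/2; 2/2/0; 2/2/2
target 0/0/0 ∈ {SC,TSO,PSO}

SC:yes TSO:yes PSO:yes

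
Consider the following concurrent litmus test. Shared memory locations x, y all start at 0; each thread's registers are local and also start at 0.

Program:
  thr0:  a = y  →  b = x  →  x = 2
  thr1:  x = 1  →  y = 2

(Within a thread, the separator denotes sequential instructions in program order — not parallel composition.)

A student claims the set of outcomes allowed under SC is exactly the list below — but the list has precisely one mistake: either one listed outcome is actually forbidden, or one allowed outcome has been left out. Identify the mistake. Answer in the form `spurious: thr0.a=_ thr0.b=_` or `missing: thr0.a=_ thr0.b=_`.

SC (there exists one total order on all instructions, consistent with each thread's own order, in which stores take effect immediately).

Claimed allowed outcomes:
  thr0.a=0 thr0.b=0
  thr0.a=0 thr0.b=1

missing: thr0.a=2 thr0.b=1

outcome vector order: (thr0.a,thr0.b)
[SC] allowed = {00, 01, 21}
SC∖claimed = {21}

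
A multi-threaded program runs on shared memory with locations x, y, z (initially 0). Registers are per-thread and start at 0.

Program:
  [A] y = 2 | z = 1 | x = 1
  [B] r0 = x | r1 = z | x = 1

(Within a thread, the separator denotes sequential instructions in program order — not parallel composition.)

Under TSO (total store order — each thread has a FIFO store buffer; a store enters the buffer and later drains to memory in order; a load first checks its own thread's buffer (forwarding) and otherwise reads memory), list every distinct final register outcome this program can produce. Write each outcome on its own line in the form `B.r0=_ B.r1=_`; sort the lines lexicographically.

outcome vector order: (B.r0,B.r1)
|TSO outcomes| = 3

B.r0=0 B.r1=0
B.r0=0 B.r1=1
B.r0=1 B.r1=1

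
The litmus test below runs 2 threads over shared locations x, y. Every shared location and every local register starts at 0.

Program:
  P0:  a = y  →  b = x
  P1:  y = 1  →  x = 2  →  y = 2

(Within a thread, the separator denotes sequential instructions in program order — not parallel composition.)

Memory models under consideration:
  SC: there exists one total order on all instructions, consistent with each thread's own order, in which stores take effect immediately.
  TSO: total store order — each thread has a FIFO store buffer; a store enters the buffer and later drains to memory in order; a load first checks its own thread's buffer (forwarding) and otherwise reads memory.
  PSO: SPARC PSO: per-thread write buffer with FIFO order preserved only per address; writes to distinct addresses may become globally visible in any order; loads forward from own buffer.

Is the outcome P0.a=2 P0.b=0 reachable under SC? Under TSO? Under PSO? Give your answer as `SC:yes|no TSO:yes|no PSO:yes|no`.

SC:no TSO:no PSO:yes

outcome vector order: (P0.a,P0.b)
under SC → <0 0> <0 2> <1 0> <1 2> <2 2>
under TSO → <0 0> <0 2> <1 0> <1 2> <2 2>
under PSO → <0 0> <0 2> <1 0> <1 2> <2 0> <2 2>
target <2 0> ∈ {PSO}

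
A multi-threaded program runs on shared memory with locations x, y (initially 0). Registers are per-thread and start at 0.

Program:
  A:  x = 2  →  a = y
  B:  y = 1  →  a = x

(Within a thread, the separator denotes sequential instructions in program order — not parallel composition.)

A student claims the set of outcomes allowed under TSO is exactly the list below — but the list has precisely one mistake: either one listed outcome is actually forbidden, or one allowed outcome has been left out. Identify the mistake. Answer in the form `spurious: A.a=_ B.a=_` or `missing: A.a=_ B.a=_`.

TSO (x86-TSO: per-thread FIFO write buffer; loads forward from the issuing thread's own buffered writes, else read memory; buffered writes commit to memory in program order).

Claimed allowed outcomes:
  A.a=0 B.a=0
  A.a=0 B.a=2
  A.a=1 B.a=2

outcome vector order: (A.a,B.a)
under TSO → 00, 02, 10, 12
TSO∖claimed = {10}

missing: A.a=1 B.a=0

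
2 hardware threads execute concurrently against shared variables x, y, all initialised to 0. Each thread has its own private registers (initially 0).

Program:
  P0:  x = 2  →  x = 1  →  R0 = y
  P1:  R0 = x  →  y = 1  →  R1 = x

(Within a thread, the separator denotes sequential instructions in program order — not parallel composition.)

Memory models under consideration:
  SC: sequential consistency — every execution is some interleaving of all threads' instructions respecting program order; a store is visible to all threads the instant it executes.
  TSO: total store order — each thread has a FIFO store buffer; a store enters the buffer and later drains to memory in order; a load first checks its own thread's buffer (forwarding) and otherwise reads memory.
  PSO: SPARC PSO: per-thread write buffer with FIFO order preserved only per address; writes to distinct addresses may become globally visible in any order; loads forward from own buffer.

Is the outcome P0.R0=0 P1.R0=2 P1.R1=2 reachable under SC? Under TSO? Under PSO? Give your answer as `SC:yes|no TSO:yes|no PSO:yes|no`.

SC:no TSO:yes PSO:yes

outcome vector order: (P0.R0,P1.R0,P1.R1)
[SC] allowed = {(0,0,1); (0,1,1); (0,2,1); (1,0,0); (1,0,1); (1,0,2); (1,1,1); (1,2,1); (1,2,2)}
[TSO] allowed = {(0,0,0); (0,0,1); (0,0,2); (0,1,1); (0,2,1); (0,2,2); (1,0,0); (1,0,1); (1,0,2); (1,1,1); (1,2,1); (1,2,2)}
[PSO] allowed = {(0,0,0); (0,0,1); (0,0,2); (0,1,1); (0,2,1); (0,2,2); (1,0,0); (1,0,1); (1,0,2); (1,1,1); (1,2,1); (1,2,2)}
target (0,2,2) ∈ {TSO,PSO}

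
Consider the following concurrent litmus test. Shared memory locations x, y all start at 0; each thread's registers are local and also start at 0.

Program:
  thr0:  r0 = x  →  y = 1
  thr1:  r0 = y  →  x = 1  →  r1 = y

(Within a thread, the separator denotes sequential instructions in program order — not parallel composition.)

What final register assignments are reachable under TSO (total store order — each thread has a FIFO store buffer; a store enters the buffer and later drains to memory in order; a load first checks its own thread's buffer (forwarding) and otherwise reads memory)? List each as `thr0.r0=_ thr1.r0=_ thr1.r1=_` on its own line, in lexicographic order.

thr0.r0=0 thr1.r0=0 thr1.r1=0
thr0.r0=0 thr1.r0=0 thr1.r1=1
thr0.r0=0 thr1.r0=1 thr1.r1=1
thr0.r0=1 thr1.r0=0 thr1.r1=0
thr0.r0=1 thr1.r0=0 thr1.r1=1

outcome vector order: (thr0.r0,thr1.r0,thr1.r1)
|TSO outcomes| = 5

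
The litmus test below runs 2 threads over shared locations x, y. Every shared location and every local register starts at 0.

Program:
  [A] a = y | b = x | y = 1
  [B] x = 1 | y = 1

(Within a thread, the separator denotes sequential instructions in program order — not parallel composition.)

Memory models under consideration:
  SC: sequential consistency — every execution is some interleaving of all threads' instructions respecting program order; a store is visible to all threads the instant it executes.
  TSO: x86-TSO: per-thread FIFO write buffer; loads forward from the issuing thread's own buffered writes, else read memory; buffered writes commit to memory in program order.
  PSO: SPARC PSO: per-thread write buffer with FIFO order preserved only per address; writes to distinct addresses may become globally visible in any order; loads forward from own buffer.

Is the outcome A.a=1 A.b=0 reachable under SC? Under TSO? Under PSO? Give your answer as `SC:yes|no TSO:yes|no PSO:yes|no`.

SC:no TSO:no PSO:yes

outcome vector order: (A.a,A.b)
SC: 3 outcomes — {<0 0>, <0 1>, <1 1>}
TSO: 3 outcomes — {<0 0>, <0 1>, <1 1>}
PSO: 4 outcomes — {<0 0>, <0 1>, <1 0>, <1 1>}
target <1 0> ∈ {PSO}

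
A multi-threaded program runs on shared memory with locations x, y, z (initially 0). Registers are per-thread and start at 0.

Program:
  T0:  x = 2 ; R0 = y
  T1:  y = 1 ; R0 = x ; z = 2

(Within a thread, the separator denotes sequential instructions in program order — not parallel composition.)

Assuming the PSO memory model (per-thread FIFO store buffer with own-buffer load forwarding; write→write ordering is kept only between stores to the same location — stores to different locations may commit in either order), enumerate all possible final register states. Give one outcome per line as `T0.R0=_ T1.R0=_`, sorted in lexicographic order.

T0.R0=0 T1.R0=0
T0.R0=0 T1.R0=2
T0.R0=1 T1.R0=0
T0.R0=1 T1.R0=2

outcome vector order: (T0.R0,T1.R0)
|PSO outcomes| = 4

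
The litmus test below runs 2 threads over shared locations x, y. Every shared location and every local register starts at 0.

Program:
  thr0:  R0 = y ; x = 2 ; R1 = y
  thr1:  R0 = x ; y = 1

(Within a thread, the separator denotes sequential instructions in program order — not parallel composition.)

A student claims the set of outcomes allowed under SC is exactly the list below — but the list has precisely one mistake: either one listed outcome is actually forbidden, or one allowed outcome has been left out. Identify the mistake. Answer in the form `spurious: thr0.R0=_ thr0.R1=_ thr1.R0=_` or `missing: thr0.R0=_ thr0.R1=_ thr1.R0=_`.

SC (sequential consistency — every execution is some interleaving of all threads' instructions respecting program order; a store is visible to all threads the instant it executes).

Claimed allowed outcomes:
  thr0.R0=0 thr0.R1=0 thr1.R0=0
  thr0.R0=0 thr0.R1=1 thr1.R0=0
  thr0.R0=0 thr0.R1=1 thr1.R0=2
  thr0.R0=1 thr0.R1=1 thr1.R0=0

missing: thr0.R0=0 thr0.R1=0 thr1.R0=2

outcome vector order: (thr0.R0,thr0.R1,thr1.R0)
SC (5): 0/0/0, 0/0/2, 0/1/0, 0/1/2, 1/1/0
SC∖claimed = {0/0/2}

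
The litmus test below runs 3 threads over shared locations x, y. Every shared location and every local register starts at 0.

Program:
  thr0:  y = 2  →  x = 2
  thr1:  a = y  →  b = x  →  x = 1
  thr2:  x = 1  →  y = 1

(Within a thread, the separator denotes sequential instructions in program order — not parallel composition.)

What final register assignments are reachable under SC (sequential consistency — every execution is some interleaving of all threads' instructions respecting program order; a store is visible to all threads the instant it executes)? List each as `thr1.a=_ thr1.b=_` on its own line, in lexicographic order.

thr1.a=0 thr1.b=0
thr1.a=0 thr1.b=1
thr1.a=0 thr1.b=2
thr1.a=1 thr1.b=1
thr1.a=1 thr1.b=2
thr1.a=2 thr1.b=0
thr1.a=2 thr1.b=1
thr1.a=2 thr1.b=2

outcome vector order: (thr1.a,thr1.b)
|SC outcomes| = 8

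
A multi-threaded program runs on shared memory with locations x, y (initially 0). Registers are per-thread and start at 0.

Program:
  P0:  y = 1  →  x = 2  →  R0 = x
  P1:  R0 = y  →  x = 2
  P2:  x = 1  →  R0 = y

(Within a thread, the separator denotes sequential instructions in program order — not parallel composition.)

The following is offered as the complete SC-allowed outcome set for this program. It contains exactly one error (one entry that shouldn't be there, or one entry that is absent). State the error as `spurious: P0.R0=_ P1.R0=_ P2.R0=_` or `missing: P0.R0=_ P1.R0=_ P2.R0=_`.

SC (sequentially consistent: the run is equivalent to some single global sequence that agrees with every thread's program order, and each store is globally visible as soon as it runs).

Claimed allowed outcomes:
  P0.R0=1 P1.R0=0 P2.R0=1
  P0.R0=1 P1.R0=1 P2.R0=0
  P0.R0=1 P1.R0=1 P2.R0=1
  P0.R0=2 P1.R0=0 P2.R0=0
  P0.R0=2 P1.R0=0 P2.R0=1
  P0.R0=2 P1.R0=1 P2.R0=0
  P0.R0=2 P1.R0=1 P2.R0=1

spurious: P0.R0=1 P1.R0=1 P2.R0=0

outcome vector order: (P0.R0,P1.R0,P2.R0)
SC: 6 outcomes — {(1,0,1); (1,1,1); (2,0,0); (2,0,1); (2,1,0); (2,1,1)}
claimed∖SC = {(1,1,0)}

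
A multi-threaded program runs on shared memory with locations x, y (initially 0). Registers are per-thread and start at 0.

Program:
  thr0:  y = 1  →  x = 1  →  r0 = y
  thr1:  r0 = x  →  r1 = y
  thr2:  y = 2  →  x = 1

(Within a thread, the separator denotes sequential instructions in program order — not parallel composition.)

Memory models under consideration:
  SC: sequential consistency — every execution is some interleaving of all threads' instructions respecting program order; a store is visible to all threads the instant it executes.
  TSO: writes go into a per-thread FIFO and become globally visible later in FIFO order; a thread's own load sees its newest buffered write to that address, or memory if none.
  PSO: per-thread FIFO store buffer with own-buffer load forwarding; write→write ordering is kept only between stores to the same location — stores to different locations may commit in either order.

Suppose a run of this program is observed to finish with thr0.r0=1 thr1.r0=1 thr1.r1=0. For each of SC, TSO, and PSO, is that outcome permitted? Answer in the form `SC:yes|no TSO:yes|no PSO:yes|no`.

outcome vector order: (thr0.r0,thr1.r0,thr1.r1)
under SC → 100 101 102 111 112 200 201 202 211 212
under TSO → 100 101 102 111 112 200 201 202 211 212
under PSO → 100 101 102 110 111 112 200 201 202 210 211 212
target 110 ∈ {PSO}

SC:no TSO:no PSO:yes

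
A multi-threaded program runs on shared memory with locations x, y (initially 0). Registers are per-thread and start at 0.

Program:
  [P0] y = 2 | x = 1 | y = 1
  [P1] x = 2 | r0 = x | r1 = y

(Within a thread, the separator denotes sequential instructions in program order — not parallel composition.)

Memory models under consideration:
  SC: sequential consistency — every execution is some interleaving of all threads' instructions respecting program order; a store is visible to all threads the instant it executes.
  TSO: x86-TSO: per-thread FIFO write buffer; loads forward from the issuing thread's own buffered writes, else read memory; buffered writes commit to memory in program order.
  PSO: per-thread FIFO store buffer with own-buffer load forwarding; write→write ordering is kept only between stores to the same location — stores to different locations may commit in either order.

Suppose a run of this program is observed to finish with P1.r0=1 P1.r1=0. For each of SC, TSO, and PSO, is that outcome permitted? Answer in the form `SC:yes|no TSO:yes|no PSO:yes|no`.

SC:no TSO:no PSO:yes

outcome vector order: (P1.r0,P1.r1)
under SC → 1/1 1/2 2/0 2/1 2/2
under TSO → 1/1 1/2 2/0 2/1 2/2
under PSO → 1/0 1/1 1/2 2/0 2/1 2/2
target 1/0 ∈ {PSO}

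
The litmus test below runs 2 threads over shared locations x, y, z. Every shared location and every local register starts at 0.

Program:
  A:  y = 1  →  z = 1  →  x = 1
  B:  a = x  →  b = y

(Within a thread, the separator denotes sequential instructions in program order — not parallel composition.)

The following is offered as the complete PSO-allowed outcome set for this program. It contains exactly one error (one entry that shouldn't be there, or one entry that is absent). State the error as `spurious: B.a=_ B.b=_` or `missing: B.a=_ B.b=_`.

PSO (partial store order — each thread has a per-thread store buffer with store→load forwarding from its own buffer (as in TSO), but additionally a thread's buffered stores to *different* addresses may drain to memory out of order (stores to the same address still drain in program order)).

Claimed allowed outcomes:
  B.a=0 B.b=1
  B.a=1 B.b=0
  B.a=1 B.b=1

outcome vector order: (B.a,B.b)
[PSO] allowed = {0/0, 0/1, 1/0, 1/1}
PSO∖claimed = {0/0}

missing: B.a=0 B.b=0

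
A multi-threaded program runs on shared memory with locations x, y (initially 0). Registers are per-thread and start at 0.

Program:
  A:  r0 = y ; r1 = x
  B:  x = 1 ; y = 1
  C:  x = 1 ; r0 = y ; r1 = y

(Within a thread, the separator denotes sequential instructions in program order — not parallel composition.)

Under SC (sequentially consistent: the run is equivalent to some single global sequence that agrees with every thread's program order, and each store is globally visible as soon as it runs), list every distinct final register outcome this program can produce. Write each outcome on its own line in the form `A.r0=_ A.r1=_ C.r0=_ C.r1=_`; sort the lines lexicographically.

outcome vector order: (A.r0,A.r1,C.r0,C.r1)
|SC outcomes| = 9

A.r0=0 A.r1=0 C.r0=0 C.r1=0
A.r0=0 A.r1=0 C.r0=0 C.r1=1
A.r0=0 A.r1=0 C.r0=1 C.r1=1
A.r0=0 A.r1=1 C.r0=0 C.r1=0
A.r0=0 A.r1=1 C.r0=0 C.r1=1
A.r0=0 A.r1=1 C.r0=1 C.r1=1
A.r0=1 A.r1=1 C.r0=0 C.r1=0
A.r0=1 A.r1=1 C.r0=0 C.r1=1
A.r0=1 A.r1=1 C.r0=1 C.r1=1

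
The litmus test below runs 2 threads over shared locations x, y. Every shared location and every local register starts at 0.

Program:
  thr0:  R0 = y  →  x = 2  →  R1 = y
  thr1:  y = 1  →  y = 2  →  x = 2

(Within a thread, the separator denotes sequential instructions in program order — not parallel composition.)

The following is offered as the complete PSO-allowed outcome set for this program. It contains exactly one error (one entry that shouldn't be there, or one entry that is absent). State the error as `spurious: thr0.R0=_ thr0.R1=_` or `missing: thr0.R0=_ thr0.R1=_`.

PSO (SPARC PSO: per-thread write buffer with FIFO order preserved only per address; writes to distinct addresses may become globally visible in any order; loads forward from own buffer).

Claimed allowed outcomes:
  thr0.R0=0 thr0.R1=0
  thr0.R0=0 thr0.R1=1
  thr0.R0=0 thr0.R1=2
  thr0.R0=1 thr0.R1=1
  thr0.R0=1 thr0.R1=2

missing: thr0.R0=2 thr0.R1=2

outcome vector order: (thr0.R0,thr0.R1)
under PSO → 00 01 02 11 12 22
PSO∖claimed = {22}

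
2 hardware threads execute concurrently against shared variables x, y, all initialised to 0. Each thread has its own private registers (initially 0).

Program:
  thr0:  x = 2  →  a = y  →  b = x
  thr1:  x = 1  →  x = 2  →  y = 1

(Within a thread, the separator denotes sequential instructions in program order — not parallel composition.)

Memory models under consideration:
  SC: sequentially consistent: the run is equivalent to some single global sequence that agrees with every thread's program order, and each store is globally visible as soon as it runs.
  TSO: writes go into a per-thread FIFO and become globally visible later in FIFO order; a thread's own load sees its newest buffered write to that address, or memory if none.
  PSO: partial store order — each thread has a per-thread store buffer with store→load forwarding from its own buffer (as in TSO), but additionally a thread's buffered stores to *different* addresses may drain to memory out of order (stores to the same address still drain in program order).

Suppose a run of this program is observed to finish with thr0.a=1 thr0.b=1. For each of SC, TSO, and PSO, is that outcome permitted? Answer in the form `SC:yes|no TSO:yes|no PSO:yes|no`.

outcome vector order: (thr0.a,thr0.b)
SC: 3 outcomes — {<0 1>; <0 2>; <1 2>}
TSO: 3 outcomes — {<0 1>; <0 2>; <1 2>}
PSO: 4 outcomes — {<0 1>; <0 2>; <1 1>; <1 2>}
target <1 1> ∈ {PSO}

SC:no TSO:no PSO:yes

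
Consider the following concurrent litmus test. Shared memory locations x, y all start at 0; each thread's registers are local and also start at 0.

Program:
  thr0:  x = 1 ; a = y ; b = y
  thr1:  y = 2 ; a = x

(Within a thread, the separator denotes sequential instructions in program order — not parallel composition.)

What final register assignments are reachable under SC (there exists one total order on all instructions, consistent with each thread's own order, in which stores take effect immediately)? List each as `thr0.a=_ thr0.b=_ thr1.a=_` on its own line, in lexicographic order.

outcome vector order: (thr0.a,thr0.b,thr1.a)
|SC outcomes| = 4

thr0.a=0 thr0.b=0 thr1.a=1
thr0.a=0 thr0.b=2 thr1.a=1
thr0.a=2 thr0.b=2 thr1.a=0
thr0.a=2 thr0.b=2 thr1.a=1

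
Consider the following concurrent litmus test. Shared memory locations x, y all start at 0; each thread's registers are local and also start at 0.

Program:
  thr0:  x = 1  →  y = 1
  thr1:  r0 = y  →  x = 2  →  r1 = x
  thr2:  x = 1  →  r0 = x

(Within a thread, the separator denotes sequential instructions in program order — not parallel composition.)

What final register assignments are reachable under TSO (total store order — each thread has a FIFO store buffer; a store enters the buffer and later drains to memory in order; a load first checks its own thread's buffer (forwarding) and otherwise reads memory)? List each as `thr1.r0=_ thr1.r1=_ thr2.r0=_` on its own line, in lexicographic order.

thr1.r0=0 thr1.r1=1 thr2.r0=1
thr1.r0=0 thr1.r1=1 thr2.r0=2
thr1.r0=0 thr1.r1=2 thr2.r0=1
thr1.r0=0 thr1.r1=2 thr2.r0=2
thr1.r0=1 thr1.r1=1 thr2.r0=1
thr1.r0=1 thr1.r1=2 thr2.r0=1
thr1.r0=1 thr1.r1=2 thr2.r0=2

outcome vector order: (thr1.r0,thr1.r1,thr2.r0)
|TSO outcomes| = 7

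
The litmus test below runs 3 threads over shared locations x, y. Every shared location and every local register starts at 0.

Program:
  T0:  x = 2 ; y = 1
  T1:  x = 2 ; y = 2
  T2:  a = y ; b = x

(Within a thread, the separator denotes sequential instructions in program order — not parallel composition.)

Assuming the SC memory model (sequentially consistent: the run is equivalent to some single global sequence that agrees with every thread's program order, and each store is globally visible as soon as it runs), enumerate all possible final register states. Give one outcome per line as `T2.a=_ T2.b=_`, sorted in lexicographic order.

T2.a=0 T2.b=0
T2.a=0 T2.b=2
T2.a=1 T2.b=2
T2.a=2 T2.b=2

outcome vector order: (T2.a,T2.b)
|SC outcomes| = 4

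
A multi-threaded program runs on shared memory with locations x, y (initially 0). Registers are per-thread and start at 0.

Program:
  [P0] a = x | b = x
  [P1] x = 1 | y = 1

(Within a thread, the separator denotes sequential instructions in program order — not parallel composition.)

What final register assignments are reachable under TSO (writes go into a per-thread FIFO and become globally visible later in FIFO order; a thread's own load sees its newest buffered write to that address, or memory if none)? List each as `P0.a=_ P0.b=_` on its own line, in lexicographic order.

P0.a=0 P0.b=0
P0.a=0 P0.b=1
P0.a=1 P0.b=1

outcome vector order: (P0.a,P0.b)
|TSO outcomes| = 3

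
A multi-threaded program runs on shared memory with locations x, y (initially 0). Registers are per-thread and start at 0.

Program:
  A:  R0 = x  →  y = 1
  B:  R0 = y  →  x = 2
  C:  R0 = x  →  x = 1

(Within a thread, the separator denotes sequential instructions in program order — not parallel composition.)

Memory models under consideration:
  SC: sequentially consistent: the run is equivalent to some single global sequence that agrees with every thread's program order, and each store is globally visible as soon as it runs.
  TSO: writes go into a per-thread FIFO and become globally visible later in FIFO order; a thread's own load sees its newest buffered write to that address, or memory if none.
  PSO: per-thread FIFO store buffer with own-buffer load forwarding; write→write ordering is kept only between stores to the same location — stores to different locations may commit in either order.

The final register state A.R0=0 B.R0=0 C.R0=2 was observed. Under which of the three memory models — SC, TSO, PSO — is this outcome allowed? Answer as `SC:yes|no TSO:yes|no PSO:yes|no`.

SC:yes TSO:yes PSO:yes

outcome vector order: (A.R0,B.R0,C.R0)
[SC] allowed = {0/0/0; 0/0/2; 0/1/0; 0/1/2; 1/0/0; 1/0/2; 1/1/0; 2/0/0; 2/0/2}
[TSO] allowed = {0/0/0; 0/0/2; 0/1/0; 0/1/2; 1/0/0; 1/0/2; 1/1/0; 2/0/0; 2/0/2}
[PSO] allowed = {0/0/0; 0/0/2; 0/1/0; 0/1/2; 1/0/0; 1/0/2; 1/1/0; 2/0/0; 2/0/2}
target 0/0/2 ∈ {SC,TSO,PSO}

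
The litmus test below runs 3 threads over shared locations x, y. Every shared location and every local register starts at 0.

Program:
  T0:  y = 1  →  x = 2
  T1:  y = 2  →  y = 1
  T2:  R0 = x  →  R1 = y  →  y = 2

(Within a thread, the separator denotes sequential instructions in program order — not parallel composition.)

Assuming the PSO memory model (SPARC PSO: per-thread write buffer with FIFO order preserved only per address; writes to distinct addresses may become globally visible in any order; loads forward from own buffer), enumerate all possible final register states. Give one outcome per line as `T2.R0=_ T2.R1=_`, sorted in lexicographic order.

outcome vector order: (T2.R0,T2.R1)
|PSO outcomes| = 6

T2.R0=0 T2.R1=0
T2.R0=0 T2.R1=1
T2.R0=0 T2.R1=2
T2.R0=2 T2.R1=0
T2.R0=2 T2.R1=1
T2.R0=2 T2.R1=2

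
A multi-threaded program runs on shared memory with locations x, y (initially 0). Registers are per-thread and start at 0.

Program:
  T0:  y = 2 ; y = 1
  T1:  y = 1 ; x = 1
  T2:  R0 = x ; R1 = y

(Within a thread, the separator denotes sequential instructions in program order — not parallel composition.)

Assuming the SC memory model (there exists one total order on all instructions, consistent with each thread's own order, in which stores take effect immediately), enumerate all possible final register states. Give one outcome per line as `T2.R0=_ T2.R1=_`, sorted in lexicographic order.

outcome vector order: (T2.R0,T2.R1)
|SC outcomes| = 5

T2.R0=0 T2.R1=0
T2.R0=0 T2.R1=1
T2.R0=0 T2.R1=2
T2.R0=1 T2.R1=1
T2.R0=1 T2.R1=2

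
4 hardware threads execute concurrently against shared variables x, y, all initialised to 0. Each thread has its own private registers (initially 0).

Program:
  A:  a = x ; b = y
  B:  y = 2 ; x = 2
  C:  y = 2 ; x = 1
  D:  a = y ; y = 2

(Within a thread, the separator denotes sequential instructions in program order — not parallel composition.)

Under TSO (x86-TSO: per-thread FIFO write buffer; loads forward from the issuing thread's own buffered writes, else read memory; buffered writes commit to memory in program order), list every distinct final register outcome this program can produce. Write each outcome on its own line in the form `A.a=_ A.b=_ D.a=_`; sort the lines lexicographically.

outcome vector order: (A.a,A.b,D.a)
|TSO outcomes| = 8

A.a=0 A.b=0 D.a=0
A.a=0 A.b=0 D.a=2
A.a=0 A.b=2 D.a=0
A.a=0 A.b=2 D.a=2
A.a=1 A.b=2 D.a=0
A.a=1 A.b=2 D.a=2
A.a=2 A.b=2 D.a=0
A.a=2 A.b=2 D.a=2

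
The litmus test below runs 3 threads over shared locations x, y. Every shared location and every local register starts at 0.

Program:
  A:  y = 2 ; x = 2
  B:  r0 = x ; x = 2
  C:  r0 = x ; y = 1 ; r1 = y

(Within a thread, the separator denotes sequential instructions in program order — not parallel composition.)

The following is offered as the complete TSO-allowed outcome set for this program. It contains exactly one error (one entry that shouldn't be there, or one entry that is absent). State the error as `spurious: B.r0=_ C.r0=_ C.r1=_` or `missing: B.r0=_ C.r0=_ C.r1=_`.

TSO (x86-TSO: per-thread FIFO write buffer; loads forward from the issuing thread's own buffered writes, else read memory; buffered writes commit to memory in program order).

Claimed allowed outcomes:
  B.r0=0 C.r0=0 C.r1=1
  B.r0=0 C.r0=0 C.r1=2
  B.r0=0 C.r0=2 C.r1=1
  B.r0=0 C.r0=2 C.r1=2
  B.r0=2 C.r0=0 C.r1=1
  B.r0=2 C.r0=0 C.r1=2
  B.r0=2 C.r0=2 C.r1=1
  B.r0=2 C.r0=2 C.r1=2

outcome vector order: (B.r0,C.r0,C.r1)
under TSO → <0 0 1> <0 0 2> <0 2 1> <0 2 2> <2 0 1> <2 0 2> <2 2 1>
claimed∖TSO = {<2 2 2>}

spurious: B.r0=2 C.r0=2 C.r1=2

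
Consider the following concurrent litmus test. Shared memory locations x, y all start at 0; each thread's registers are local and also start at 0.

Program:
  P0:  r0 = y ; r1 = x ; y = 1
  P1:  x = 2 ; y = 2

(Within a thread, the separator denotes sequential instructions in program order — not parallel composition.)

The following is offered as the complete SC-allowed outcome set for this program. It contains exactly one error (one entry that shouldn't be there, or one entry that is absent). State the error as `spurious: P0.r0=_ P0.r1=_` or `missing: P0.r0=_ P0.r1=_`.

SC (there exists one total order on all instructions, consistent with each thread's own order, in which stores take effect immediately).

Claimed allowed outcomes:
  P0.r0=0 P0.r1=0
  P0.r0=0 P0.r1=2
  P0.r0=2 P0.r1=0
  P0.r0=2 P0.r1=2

spurious: P0.r0=2 P0.r1=0

outcome vector order: (P0.r0,P0.r1)
under SC → 00; 02; 22
claimed∖SC = {20}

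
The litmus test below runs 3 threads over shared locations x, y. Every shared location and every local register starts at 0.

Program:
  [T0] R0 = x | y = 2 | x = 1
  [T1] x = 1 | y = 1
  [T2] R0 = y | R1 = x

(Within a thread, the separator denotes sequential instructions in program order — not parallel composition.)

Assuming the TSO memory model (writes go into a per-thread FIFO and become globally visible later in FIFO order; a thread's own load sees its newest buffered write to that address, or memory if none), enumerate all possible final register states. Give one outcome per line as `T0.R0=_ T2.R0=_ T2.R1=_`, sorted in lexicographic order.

outcome vector order: (T0.R0,T2.R0,T2.R1)
|TSO outcomes| = 9

T0.R0=0 T2.R0=0 T2.R1=0
T0.R0=0 T2.R0=0 T2.R1=1
T0.R0=0 T2.R0=1 T2.R1=1
T0.R0=0 T2.R0=2 T2.R1=0
T0.R0=0 T2.R0=2 T2.R1=1
T0.R0=1 T2.R0=0 T2.R1=0
T0.R0=1 T2.R0=0 T2.R1=1
T0.R0=1 T2.R0=1 T2.R1=1
T0.R0=1 T2.R0=2 T2.R1=1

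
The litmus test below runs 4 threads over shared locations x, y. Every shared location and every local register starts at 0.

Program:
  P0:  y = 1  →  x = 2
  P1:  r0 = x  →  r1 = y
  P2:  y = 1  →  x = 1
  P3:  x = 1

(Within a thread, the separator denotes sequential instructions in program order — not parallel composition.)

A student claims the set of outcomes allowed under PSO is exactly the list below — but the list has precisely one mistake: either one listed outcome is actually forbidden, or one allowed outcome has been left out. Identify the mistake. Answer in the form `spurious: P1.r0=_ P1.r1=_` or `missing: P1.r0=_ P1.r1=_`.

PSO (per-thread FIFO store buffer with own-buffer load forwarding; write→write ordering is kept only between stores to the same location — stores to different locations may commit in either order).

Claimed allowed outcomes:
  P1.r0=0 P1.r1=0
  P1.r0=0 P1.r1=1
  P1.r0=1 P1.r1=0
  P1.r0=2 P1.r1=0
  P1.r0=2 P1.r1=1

missing: P1.r0=1 P1.r1=1

outcome vector order: (P1.r0,P1.r1)
PSO: 6 outcomes — {<0 0> <0 1> <1 0> <1 1> <2 0> <2 1>}
PSO∖claimed = {<1 1>}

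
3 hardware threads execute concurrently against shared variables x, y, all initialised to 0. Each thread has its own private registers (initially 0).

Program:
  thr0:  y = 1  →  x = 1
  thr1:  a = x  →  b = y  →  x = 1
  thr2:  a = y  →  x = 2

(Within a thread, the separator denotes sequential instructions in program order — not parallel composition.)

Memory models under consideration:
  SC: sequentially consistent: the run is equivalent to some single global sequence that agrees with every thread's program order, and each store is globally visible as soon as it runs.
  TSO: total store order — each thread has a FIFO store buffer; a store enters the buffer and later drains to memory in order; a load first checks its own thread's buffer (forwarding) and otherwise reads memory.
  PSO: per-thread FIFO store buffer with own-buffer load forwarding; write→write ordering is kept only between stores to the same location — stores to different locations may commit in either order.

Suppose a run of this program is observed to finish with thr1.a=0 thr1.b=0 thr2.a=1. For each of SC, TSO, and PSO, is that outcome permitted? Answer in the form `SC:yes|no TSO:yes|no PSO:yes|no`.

outcome vector order: (thr1.a,thr1.b,thr2.a)
[SC] allowed = {<0 0 0> <0 0 1> <0 1 0> <0 1 1> <1 1 0> <1 1 1> <2 0 0> <2 1 0> <2 1 1>}
[TSO] allowed = {<0 0 0> <0 0 1> <0 1 0> <0 1 1> <1 1 0> <1 1 1> <2 0 0> <2 1 0> <2 1 1>}
[PSO] allowed = {<0 0 0> <0 0 1> <0 1 0> <0 1 1> <1 0 0> <1 0 1> <1 1 0> <1 1 1> <2 0 0> <2 1 0> <2 1 1>}
target <0 0 1> ∈ {SC,TSO,PSO}

SC:yes TSO:yes PSO:yes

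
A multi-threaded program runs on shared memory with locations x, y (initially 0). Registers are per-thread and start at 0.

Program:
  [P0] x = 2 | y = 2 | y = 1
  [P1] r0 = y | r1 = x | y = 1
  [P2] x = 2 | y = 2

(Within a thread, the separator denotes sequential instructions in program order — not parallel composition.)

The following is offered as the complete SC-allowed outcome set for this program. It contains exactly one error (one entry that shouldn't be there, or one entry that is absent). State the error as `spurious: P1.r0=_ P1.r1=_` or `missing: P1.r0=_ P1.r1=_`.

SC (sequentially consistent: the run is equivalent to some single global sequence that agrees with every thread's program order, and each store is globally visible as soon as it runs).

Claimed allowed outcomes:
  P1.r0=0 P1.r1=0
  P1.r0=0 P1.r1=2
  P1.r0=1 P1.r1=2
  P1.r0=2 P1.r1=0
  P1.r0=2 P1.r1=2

outcome vector order: (P1.r0,P1.r1)
under SC → 0/0; 0/2; 1/2; 2/2
claimed∖SC = {2/0}

spurious: P1.r0=2 P1.r1=0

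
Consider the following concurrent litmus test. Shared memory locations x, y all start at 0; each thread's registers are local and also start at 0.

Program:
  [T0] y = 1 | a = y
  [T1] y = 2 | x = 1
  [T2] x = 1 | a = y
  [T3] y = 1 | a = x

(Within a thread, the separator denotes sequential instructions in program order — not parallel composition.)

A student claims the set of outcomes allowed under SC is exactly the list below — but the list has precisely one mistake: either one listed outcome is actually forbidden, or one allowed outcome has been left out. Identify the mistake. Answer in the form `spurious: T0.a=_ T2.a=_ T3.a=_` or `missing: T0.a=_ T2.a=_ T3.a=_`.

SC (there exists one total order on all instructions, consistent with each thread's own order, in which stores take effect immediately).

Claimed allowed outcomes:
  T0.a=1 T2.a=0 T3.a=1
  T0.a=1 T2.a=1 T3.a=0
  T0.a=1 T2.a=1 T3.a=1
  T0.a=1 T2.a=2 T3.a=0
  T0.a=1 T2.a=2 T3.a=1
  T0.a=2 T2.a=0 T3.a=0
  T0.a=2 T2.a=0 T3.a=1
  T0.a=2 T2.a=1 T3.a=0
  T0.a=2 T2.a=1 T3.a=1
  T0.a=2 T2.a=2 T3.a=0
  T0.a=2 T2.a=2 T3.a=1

spurious: T0.a=2 T2.a=0 T3.a=0

outcome vector order: (T0.a,T2.a,T3.a)
under SC → (1,0,1), (1,1,0), (1,1,1), (1,2,0), (1,2,1), (2,0,1), (2,1,0), (2,1,1), (2,2,0), (2,2,1)
claimed∖SC = {(2,0,0)}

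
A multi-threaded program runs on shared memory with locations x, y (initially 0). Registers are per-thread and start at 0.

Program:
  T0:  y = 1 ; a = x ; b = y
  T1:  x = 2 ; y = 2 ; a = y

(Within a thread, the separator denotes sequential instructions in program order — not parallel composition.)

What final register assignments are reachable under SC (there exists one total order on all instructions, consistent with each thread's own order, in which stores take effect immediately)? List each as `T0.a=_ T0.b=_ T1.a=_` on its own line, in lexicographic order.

T0.a=0 T0.b=1 T1.a=2
T0.a=0 T0.b=2 T1.a=2
T0.a=2 T0.b=1 T1.a=1
T0.a=2 T0.b=1 T1.a=2
T0.a=2 T0.b=2 T1.a=2

outcome vector order: (T0.a,T0.b,T1.a)
|SC outcomes| = 5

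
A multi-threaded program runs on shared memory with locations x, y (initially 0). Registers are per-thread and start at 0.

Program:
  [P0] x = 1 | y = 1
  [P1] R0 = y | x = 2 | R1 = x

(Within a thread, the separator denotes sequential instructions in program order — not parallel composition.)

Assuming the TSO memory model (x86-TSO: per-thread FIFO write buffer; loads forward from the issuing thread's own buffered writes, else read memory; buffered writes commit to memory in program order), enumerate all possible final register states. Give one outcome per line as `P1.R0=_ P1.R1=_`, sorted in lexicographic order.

P1.R0=0 P1.R1=1
P1.R0=0 P1.R1=2
P1.R0=1 P1.R1=2

outcome vector order: (P1.R0,P1.R1)
|TSO outcomes| = 3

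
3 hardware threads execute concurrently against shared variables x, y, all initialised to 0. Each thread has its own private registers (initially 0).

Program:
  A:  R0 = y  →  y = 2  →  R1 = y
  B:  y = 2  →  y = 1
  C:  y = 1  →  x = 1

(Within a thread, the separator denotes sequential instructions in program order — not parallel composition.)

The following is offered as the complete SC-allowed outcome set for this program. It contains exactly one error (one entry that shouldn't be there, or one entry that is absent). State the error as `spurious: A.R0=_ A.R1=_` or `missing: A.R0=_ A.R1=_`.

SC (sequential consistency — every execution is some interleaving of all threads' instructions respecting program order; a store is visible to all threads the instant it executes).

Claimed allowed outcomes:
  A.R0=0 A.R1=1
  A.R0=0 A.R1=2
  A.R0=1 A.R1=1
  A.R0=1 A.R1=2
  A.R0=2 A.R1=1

outcome vector order: (A.R0,A.R1)
SC (6): (0,1) (0,2) (1,1) (1,2) (2,1) (2,2)
SC∖claimed = {(2,2)}

missing: A.R0=2 A.R1=2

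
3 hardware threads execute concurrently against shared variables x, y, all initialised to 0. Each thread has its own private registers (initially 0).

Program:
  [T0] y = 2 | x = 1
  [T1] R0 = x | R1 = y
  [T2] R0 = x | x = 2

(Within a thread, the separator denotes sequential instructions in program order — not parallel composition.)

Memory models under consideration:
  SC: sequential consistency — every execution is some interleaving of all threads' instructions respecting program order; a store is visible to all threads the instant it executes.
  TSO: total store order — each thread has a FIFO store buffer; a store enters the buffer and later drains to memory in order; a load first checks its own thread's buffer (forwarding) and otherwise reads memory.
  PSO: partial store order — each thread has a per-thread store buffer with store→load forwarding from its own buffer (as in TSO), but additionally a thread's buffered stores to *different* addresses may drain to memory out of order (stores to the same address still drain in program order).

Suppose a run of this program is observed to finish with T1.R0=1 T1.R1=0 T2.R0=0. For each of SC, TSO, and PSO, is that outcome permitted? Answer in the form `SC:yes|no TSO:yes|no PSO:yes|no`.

outcome vector order: (T1.R0,T1.R1,T2.R0)
under SC → (0,0,0); (0,0,1); (0,2,0); (0,2,1); (1,2,0); (1,2,1); (2,0,0); (2,2,0); (2,2,1)
under TSO → (0,0,0); (0,0,1); (0,2,0); (0,2,1); (1,2,0); (1,2,1); (2,0,0); (2,2,0); (2,2,1)
under PSO → (0,0,0); (0,0,1); (0,2,0); (0,2,1); (1,0,0); (1,0,1); (1,2,0); (1,2,1); (2,0,0); (2,0,1); (2,2,0); (2,2,1)
target (1,0,0) ∈ {PSO}

SC:no TSO:no PSO:yes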